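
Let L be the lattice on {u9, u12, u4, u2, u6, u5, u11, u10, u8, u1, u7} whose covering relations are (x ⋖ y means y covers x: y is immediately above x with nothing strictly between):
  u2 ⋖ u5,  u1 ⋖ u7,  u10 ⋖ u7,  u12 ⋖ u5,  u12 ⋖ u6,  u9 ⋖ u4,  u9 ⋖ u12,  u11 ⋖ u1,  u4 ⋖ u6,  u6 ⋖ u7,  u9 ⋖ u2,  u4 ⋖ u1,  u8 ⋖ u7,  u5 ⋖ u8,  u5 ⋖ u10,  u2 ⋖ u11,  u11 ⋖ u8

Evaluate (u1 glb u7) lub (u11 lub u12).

u1 ∧ u7 = u1
u11 ∨ u12 = u8
u1 ∨ u8 = u7

u7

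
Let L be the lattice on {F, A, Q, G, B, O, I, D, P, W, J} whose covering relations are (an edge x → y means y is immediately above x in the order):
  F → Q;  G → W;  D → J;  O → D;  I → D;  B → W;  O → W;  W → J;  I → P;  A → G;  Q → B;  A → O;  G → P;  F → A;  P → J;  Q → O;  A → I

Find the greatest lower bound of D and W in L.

Common lower bounds of {D, W}: A, F, O, Q.
The greatest among these is O.

O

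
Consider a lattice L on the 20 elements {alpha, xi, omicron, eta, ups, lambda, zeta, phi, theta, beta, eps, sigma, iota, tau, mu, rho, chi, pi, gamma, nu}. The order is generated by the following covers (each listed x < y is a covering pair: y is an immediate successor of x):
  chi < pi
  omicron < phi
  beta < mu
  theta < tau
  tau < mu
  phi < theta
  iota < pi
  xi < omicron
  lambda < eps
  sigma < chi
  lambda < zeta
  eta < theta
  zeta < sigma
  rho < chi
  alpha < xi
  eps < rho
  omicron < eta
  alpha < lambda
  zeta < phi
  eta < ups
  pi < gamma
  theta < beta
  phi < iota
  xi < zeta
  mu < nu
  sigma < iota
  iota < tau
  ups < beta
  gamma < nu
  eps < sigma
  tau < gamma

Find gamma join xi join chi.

gamma

Common upper bounds of {gamma, xi, chi}: gamma, nu.
The least among these is gamma.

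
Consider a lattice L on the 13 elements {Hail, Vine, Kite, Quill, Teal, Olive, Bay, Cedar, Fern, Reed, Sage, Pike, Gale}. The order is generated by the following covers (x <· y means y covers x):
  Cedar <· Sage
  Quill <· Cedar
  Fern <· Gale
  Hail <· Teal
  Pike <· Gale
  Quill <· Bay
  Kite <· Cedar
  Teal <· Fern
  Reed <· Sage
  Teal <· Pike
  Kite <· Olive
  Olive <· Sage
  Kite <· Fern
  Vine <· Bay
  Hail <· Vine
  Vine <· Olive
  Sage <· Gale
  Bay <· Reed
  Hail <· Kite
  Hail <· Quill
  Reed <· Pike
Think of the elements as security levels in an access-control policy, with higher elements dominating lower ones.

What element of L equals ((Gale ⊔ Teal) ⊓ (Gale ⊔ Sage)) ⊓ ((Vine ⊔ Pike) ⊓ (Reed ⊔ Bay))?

Reed

Gale ∨ Teal = Gale
Gale ∨ Sage = Gale
Gale ∧ Gale = Gale
Vine ∨ Pike = Pike
Reed ∨ Bay = Reed
Pike ∧ Reed = Reed
Gale ∧ Reed = Reed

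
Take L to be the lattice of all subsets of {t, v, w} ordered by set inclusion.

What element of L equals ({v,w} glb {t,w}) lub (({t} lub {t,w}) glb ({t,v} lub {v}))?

{t,w}

{v,w} ∧ {t,w} = {w}
{t} ∨ {t,w} = {t,w}
{t,v} ∨ {v} = {t,v}
{t,w} ∧ {t,v} = {t}
{w} ∨ {t} = {t,w}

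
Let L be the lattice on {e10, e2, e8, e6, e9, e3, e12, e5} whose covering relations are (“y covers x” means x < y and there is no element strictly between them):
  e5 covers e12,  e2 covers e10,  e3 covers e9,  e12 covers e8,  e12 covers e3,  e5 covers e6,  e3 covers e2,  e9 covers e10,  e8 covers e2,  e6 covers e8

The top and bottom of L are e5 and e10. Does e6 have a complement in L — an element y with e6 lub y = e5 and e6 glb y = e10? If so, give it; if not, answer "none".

Need y with e6 ∨ y = e5 and e6 ∧ y = e10.
Checking each element gives: e9.

e9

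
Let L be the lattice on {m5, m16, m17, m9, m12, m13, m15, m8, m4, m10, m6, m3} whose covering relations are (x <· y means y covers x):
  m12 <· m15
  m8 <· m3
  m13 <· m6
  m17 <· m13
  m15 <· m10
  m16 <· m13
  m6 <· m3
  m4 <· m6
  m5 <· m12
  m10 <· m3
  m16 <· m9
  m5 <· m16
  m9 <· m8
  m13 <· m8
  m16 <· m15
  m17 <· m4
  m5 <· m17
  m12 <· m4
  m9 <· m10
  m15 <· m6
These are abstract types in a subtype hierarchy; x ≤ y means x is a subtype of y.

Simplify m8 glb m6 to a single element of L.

m8 ∧ m6 = m13

m13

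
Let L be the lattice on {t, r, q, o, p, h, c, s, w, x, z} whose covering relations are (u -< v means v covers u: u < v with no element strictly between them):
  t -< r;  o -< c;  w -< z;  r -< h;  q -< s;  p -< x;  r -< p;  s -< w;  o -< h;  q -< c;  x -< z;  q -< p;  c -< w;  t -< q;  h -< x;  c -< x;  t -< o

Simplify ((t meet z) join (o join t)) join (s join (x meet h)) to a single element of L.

t ∧ z = t
o ∨ t = o
t ∨ o = o
x ∧ h = h
s ∨ h = z
o ∨ z = z

z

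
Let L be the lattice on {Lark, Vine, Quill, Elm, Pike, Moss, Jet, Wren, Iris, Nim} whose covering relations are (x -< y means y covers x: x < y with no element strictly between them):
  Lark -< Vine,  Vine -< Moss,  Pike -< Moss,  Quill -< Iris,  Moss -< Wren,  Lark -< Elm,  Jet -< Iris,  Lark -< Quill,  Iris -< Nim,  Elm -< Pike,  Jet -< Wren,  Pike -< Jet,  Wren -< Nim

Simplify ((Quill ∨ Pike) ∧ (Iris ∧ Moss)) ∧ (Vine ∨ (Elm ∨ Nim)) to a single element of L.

Pike

Quill ∨ Pike = Iris
Iris ∧ Moss = Pike
Iris ∧ Pike = Pike
Elm ∨ Nim = Nim
Vine ∨ Nim = Nim
Pike ∧ Nim = Pike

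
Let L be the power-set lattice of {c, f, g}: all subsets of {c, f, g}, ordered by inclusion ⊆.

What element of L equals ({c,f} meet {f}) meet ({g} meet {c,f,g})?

{}

{c,f} ∧ {f} = {f}
{g} ∧ {c,f,g} = {g}
{f} ∧ {g} = {}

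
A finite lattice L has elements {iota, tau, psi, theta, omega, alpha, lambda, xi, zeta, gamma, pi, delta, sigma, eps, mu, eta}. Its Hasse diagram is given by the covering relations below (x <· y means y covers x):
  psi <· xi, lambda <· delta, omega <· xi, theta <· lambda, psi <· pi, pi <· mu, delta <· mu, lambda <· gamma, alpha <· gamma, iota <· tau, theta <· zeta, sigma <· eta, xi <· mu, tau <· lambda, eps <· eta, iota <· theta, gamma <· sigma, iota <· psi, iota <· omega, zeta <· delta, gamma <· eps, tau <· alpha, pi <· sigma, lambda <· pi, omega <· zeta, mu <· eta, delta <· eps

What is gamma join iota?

Common upper bounds of {gamma, iota}: eps, eta, gamma, sigma.
The least among these is gamma.

gamma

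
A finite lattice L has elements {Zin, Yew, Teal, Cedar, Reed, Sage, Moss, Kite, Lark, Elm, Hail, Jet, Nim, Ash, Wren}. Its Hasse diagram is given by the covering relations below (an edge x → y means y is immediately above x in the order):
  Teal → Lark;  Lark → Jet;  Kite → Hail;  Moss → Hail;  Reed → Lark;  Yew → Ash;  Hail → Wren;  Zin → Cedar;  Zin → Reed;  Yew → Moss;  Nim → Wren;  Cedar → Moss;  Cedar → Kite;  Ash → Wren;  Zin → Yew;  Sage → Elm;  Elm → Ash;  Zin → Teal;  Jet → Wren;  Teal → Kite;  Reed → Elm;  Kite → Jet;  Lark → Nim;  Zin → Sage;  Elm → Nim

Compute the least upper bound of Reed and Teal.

Lark

Common upper bounds of {Reed, Teal}: Jet, Lark, Nim, Wren.
The least among these is Lark.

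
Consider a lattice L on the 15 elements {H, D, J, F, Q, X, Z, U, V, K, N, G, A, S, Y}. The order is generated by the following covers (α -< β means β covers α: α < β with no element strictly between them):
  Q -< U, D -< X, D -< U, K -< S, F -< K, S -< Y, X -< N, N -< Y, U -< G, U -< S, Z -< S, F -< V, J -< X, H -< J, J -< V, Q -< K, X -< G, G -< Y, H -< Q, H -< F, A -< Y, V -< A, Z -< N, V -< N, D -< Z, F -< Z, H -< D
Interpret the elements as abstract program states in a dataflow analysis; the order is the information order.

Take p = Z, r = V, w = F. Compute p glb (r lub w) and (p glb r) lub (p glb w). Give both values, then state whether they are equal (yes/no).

r lub w = V, so p glb (r lub w) = Z glb V = F.
p glb r = F and p glb w = F, so (p glb r) lub (p glb w) = F lub F = F.
Equal: yes.

F; F; yes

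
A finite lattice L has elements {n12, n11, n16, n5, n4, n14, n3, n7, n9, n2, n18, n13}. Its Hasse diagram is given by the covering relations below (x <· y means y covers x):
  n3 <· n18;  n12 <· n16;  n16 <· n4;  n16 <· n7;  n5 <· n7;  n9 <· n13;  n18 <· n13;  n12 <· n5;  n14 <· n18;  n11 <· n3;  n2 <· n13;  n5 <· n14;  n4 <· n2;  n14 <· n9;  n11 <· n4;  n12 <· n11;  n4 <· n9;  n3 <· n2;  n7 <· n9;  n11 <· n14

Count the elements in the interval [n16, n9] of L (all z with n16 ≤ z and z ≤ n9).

The interval [n16, n9] = {n16, n4, n7, n9}, which has 4 elements.

4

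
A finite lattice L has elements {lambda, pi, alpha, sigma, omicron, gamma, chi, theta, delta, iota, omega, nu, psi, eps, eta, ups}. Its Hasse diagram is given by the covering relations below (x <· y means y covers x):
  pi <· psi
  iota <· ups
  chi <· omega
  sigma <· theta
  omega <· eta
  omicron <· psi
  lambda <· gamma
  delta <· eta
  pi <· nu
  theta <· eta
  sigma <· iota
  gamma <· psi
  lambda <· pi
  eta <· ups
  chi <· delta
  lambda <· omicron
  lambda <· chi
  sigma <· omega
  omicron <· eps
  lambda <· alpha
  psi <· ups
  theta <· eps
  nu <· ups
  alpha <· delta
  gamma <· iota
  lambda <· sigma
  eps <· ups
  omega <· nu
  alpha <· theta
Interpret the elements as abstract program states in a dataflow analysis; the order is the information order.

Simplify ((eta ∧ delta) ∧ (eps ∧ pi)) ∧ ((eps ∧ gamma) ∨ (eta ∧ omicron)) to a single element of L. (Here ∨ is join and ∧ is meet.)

lambda

eta ∧ delta = delta
eps ∧ pi = lambda
delta ∧ lambda = lambda
eps ∧ gamma = lambda
eta ∧ omicron = lambda
lambda ∨ lambda = lambda
lambda ∧ lambda = lambda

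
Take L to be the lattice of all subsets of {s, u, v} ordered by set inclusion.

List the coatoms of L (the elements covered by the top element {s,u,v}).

The coatoms are exactly the elements covered by {s,u,v}: {s,u}, {s,v}, {u,v}.

{s,u}, {s,v}, {u,v}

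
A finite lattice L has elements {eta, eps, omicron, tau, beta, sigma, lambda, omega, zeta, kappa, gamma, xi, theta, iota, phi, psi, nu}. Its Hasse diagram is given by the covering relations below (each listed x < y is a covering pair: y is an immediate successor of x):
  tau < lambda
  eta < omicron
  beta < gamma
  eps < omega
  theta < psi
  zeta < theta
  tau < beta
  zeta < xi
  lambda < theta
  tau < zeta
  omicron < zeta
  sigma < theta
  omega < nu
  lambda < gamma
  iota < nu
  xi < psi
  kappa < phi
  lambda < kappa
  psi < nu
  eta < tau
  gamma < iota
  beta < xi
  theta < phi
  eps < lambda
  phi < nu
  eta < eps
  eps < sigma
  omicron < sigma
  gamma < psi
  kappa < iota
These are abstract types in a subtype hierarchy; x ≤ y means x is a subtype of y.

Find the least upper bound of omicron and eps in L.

Common upper bounds of {omicron, eps}: nu, phi, psi, sigma, theta.
The least among these is sigma.

sigma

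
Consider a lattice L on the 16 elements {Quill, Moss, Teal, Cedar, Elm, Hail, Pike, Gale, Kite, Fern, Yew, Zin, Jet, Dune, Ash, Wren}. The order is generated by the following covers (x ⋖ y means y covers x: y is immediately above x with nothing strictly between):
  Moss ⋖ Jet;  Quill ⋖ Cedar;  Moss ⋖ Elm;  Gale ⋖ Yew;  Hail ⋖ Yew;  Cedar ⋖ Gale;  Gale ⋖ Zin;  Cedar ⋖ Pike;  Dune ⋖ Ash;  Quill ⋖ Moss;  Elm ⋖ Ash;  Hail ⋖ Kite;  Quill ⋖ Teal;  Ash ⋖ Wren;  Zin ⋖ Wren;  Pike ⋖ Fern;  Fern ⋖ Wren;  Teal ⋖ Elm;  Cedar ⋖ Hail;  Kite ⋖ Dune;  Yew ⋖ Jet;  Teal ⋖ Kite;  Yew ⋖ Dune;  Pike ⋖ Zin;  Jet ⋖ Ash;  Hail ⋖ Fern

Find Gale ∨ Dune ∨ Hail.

Common upper bounds of {Gale, Dune, Hail}: Ash, Dune, Wren.
The least among these is Dune.

Dune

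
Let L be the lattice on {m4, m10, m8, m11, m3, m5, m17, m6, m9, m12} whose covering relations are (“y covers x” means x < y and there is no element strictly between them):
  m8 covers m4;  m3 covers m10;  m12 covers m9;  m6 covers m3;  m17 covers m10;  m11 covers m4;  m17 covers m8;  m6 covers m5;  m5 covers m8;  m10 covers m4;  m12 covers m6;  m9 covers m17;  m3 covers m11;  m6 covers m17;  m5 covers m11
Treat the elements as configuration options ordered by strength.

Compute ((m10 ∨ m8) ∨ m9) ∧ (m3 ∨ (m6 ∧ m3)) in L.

m10 ∨ m8 = m17
m17 ∨ m9 = m9
m6 ∧ m3 = m3
m3 ∨ m3 = m3
m9 ∧ m3 = m10

m10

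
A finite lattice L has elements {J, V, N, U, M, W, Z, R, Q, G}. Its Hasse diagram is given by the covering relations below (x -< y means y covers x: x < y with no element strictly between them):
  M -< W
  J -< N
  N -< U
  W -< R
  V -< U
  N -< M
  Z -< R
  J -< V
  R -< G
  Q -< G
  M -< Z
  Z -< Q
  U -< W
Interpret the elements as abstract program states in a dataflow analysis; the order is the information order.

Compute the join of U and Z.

Common upper bounds of {U, Z}: G, R.
The least among these is R.

R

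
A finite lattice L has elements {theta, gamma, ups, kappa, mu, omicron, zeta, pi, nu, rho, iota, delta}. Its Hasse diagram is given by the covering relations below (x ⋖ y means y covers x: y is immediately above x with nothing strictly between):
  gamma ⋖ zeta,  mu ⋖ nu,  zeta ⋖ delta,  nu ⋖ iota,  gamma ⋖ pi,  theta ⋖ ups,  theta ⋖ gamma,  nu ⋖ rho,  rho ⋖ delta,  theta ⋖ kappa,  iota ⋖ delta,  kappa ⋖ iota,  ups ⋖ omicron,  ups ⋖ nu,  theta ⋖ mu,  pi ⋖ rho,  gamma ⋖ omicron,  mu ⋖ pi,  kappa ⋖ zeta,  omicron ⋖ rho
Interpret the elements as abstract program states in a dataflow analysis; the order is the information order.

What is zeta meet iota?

kappa

Common lower bounds of {zeta, iota}: kappa, theta.
The greatest among these is kappa.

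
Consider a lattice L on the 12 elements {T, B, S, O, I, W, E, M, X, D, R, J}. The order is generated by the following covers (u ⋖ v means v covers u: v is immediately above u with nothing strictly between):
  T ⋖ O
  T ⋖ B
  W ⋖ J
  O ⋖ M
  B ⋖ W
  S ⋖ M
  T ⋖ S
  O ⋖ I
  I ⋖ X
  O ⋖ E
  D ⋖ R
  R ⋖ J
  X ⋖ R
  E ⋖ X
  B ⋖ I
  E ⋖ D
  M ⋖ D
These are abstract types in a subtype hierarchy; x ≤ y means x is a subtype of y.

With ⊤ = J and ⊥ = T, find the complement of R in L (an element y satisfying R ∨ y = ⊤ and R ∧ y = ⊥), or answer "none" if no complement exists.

For every candidate y, either R ∨ y ≠ J or R ∧ y ≠ T; no complement exists.

none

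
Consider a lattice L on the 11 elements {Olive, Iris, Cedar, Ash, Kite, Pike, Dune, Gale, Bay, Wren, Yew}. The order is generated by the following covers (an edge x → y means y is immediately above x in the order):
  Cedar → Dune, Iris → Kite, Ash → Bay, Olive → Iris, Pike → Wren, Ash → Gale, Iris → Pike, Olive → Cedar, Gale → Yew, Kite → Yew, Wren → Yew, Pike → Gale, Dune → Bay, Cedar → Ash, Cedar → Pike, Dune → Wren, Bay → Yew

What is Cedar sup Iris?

Pike

Common upper bounds of {Cedar, Iris}: Gale, Pike, Wren, Yew.
The least among these is Pike.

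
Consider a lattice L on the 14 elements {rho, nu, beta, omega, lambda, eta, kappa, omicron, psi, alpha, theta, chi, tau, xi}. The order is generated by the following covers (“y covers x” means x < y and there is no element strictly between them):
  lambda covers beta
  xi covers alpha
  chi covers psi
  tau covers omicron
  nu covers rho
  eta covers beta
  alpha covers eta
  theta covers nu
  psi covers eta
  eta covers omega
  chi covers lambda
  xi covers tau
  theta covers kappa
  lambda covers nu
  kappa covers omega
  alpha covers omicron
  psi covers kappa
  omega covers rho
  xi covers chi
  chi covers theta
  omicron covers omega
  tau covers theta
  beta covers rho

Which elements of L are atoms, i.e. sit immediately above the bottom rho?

The atoms are exactly the elements that cover rho: beta, nu, omega.

beta, nu, omega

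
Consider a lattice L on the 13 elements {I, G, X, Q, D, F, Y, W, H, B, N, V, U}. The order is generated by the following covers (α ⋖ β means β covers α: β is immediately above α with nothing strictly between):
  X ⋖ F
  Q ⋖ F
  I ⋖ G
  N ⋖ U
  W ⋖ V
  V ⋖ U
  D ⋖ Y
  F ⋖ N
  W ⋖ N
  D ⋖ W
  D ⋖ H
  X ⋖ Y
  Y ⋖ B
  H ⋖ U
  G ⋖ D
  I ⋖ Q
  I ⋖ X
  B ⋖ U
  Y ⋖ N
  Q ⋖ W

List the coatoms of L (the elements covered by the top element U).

The coatoms are exactly the elements covered by U: B, H, N, V.

B, H, N, V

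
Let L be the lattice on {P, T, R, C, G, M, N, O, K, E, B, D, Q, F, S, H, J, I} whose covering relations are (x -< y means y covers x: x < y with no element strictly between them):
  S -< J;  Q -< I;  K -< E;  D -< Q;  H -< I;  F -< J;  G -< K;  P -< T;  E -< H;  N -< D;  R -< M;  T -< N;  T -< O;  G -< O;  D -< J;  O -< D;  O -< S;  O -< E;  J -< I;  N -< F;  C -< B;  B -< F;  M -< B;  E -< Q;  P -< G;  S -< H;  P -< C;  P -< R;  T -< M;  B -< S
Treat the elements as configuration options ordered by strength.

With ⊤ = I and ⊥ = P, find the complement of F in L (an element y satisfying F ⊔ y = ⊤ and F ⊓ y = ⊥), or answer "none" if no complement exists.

K

Need y with F ∨ y = I and F ∧ y = P.
Checking each element gives: K.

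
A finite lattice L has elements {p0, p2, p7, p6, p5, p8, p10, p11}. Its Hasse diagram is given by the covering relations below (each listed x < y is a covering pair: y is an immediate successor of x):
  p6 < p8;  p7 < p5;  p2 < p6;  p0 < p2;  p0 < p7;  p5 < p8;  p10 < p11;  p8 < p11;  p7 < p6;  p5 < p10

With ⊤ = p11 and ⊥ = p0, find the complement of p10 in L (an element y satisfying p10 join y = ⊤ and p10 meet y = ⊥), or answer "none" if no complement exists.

Need y with p10 ∨ y = p11 and p10 ∧ y = p0.
Checking each element gives: p2.

p2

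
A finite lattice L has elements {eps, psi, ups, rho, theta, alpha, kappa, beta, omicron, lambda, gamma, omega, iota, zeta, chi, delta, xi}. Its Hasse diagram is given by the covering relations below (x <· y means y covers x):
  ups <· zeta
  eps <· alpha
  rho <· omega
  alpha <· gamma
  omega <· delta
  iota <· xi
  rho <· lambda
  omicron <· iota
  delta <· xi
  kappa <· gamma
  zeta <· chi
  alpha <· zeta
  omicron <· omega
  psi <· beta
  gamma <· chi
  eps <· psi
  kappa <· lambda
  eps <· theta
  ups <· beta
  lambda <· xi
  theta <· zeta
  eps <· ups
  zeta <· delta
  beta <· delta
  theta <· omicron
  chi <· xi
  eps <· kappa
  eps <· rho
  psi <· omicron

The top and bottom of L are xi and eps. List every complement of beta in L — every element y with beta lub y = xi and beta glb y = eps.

Need y with beta ∨ y = xi and beta ∧ y = eps.
Checking each element gives: gamma, kappa, lambda.

gamma, kappa, lambda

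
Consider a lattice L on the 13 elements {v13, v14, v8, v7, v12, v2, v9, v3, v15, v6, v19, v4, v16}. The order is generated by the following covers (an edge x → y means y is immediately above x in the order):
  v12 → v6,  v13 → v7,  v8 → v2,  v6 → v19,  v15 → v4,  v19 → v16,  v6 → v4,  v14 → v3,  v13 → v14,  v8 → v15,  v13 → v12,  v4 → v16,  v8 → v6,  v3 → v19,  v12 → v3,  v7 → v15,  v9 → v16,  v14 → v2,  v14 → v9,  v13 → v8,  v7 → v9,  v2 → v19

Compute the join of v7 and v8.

v15

Common upper bounds of {v7, v8}: v15, v16, v4.
The least among these is v15.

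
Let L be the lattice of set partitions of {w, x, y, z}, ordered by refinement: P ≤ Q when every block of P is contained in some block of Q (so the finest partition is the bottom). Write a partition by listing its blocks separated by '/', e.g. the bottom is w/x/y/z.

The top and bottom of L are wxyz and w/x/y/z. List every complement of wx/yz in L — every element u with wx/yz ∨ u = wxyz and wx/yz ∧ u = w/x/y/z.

Need u with wx/yz ∨ u = wxyz and wx/yz ∧ u = w/x/y/z.
Checking each element gives: w/xy/z, w/xz/y, wy/x/z, wy/xz, wz/x/y, wz/xy.

w/xy/z, w/xz/y, wy/x/z, wy/xz, wz/x/y, wz/xy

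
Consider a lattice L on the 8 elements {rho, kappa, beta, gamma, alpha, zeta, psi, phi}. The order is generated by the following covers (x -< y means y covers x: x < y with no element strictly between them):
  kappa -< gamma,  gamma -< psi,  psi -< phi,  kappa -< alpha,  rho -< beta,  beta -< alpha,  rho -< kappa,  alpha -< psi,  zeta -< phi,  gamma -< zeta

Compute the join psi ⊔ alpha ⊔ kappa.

Common upper bounds of {psi, alpha, kappa}: phi, psi.
The least among these is psi.

psi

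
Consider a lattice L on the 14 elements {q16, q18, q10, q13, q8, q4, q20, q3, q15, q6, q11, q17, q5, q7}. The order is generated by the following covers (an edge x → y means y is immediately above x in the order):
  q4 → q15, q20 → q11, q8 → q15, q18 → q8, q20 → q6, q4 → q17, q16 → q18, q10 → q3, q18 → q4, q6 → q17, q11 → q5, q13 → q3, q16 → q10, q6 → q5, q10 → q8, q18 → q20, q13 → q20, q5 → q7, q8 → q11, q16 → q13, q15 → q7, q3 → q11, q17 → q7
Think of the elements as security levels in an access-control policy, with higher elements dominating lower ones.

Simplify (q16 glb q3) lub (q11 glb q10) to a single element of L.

q16 ∧ q3 = q16
q11 ∧ q10 = q10
q16 ∨ q10 = q10

q10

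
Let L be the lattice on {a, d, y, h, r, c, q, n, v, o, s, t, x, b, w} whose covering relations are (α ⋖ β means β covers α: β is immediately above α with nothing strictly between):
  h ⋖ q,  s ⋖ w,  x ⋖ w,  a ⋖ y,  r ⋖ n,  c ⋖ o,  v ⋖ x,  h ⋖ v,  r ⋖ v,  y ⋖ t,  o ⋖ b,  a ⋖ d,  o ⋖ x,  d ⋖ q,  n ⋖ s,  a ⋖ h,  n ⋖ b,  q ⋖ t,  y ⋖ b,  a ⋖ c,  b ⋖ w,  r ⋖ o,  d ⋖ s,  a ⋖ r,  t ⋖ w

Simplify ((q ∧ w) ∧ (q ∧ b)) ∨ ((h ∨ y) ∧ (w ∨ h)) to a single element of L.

q ∧ w = q
q ∧ b = a
q ∧ a = a
h ∨ y = t
w ∨ h = w
t ∧ w = t
a ∨ t = t

t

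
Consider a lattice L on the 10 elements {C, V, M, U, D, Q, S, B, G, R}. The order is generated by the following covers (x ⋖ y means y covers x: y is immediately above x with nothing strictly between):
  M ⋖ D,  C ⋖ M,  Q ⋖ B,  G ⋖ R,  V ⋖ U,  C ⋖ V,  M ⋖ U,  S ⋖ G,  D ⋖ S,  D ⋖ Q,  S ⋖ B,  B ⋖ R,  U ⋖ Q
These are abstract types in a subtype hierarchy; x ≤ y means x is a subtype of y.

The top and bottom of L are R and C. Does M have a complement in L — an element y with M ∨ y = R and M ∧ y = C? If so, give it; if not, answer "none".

none

For every candidate y, either M ∨ y ≠ R or M ∧ y ≠ C; no complement exists.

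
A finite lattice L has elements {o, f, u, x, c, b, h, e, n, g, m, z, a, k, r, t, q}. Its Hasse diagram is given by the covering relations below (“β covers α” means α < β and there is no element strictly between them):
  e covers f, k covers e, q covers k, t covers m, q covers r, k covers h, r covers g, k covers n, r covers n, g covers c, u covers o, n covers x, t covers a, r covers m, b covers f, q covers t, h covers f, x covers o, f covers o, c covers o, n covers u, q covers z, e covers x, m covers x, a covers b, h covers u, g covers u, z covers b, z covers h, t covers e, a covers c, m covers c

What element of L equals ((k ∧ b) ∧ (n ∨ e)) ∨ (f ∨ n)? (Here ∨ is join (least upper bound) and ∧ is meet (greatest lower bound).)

k ∧ b = f
n ∨ e = k
f ∧ k = f
f ∨ n = k
f ∨ k = k

k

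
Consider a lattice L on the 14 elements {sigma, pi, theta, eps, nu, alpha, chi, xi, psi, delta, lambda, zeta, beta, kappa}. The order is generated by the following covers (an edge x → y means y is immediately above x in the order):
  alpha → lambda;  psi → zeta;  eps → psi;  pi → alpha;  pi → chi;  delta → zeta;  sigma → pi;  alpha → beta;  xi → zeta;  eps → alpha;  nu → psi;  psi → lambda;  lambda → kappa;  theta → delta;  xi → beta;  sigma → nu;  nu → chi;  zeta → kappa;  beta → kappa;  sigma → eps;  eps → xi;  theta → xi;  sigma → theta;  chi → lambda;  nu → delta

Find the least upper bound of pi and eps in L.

alpha

Common upper bounds of {pi, eps}: alpha, beta, kappa, lambda.
The least among these is alpha.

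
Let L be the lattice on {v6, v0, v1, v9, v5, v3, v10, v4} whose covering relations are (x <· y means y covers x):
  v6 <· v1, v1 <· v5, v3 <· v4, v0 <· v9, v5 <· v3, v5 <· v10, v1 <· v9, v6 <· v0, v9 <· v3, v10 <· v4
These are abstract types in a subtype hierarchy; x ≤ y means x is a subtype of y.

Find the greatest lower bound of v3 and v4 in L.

Common lower bounds of {v3, v4}: v0, v1, v3, v5, v6, v9.
The greatest among these is v3.

v3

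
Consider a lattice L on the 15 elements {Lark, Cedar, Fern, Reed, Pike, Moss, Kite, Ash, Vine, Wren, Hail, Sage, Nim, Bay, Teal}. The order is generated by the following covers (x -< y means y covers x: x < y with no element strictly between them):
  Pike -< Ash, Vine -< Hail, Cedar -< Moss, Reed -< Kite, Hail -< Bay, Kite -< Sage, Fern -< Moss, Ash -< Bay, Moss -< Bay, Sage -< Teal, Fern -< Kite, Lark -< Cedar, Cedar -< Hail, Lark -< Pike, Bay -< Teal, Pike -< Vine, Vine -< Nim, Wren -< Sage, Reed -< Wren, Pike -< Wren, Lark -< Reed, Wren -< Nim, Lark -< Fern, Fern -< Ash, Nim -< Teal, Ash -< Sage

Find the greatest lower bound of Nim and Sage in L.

Common lower bounds of {Nim, Sage}: Lark, Pike, Reed, Wren.
The greatest among these is Wren.

Wren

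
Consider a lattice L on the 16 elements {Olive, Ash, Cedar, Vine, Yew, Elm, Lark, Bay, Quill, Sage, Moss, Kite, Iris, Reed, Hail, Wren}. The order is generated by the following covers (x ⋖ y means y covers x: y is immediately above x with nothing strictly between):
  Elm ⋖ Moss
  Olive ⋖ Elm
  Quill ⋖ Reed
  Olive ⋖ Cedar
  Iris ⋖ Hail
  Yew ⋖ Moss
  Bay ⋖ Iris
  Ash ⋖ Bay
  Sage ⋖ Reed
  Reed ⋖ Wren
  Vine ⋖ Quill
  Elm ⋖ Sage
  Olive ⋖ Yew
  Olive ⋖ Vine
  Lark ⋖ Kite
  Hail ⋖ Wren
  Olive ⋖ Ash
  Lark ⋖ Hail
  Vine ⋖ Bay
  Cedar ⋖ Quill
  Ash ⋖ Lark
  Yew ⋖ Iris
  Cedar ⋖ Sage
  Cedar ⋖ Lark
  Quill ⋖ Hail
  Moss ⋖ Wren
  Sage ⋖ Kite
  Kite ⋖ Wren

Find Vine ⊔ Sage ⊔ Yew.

Wren

Common upper bounds of {Vine, Sage, Yew}: Wren.
The least among these is Wren.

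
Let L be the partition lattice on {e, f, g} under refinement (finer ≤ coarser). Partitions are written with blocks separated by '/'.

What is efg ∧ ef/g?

ef/g

Common lower bounds of {efg, ef/g}: e/f/g, ef/g.
The greatest among these is ef/g.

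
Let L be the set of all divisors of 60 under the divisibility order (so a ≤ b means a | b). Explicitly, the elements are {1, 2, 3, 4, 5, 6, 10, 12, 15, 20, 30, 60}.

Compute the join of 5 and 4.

20

In the divisibility order, the join is the least common multiple: lcm(5, 4) = 20.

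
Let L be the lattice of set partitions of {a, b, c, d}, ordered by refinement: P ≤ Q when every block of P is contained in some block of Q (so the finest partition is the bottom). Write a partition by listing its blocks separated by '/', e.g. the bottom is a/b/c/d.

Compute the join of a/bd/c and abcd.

abcd

The join of a/bd/c and abcd merges any blocks that overlap across the partitions, giving abcd.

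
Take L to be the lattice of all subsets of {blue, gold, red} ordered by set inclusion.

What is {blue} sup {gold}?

{blue,gold}

Under ⊆, join is union: {blue} ∪ {gold} = {blue,gold}.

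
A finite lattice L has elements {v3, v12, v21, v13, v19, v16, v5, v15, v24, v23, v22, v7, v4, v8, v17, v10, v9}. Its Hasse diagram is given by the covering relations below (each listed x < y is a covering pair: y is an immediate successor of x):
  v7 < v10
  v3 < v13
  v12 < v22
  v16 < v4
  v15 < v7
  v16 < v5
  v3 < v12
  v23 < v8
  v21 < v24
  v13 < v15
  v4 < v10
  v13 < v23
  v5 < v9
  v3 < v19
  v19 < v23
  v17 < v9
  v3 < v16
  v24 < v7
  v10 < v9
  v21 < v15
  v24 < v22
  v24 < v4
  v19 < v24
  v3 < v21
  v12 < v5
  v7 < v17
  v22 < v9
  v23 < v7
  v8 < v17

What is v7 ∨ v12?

v9

Common upper bounds of {v7, v12}: v9.
The least among these is v9.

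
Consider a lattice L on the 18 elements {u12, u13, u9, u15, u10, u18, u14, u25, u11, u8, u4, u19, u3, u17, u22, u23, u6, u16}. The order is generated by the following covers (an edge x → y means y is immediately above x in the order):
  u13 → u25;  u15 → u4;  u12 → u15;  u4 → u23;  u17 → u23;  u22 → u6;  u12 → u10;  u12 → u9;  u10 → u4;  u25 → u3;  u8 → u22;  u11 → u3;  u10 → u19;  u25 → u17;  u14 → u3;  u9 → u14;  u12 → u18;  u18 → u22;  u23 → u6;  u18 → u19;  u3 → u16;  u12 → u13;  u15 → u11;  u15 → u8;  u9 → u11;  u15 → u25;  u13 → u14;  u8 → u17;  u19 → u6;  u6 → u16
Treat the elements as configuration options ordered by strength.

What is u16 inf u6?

Common lower bounds of {u16, u6}: u10, u12, u13, u15, u17, u18, u19, u22, u23, u25, u4, u6, u8.
The greatest among these is u6.

u6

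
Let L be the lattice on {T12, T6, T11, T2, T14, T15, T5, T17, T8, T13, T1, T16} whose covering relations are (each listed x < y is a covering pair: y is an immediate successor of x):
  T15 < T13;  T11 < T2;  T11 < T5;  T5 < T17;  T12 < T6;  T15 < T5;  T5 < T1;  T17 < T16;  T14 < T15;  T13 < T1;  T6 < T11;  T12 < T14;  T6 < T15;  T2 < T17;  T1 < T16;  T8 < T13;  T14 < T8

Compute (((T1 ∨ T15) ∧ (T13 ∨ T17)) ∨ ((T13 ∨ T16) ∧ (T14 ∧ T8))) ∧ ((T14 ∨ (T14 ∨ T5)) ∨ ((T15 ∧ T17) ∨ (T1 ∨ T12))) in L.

T1

T1 ∨ T15 = T1
T13 ∨ T17 = T16
T1 ∧ T16 = T1
T13 ∨ T16 = T16
T14 ∧ T8 = T14
T16 ∧ T14 = T14
T1 ∨ T14 = T1
T14 ∨ T5 = T5
T14 ∨ T5 = T5
T15 ∧ T17 = T15
T1 ∨ T12 = T1
T15 ∨ T1 = T1
T5 ∨ T1 = T1
T1 ∧ T1 = T1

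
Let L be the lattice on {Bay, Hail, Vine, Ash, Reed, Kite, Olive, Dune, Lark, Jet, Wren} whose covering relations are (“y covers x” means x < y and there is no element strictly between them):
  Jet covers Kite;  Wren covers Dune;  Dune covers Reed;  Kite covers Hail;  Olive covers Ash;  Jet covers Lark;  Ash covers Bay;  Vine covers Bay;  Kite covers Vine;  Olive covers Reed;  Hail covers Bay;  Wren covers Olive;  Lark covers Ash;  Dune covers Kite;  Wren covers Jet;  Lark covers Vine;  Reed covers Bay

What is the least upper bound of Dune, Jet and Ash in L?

Common upper bounds of {Dune, Jet, Ash}: Wren.
The least among these is Wren.

Wren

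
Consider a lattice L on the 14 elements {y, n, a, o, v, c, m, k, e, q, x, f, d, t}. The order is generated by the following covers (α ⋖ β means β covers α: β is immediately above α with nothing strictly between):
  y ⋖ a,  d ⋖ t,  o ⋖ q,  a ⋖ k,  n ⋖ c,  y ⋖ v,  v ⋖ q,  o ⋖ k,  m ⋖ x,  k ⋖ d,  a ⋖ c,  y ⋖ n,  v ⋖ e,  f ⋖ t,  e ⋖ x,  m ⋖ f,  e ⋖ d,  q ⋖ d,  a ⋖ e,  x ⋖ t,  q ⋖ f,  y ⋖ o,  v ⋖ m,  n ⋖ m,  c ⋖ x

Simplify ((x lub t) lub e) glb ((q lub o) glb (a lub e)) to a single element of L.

x ∨ t = t
t ∨ e = t
q ∨ o = q
a ∨ e = e
q ∧ e = v
t ∧ v = v

v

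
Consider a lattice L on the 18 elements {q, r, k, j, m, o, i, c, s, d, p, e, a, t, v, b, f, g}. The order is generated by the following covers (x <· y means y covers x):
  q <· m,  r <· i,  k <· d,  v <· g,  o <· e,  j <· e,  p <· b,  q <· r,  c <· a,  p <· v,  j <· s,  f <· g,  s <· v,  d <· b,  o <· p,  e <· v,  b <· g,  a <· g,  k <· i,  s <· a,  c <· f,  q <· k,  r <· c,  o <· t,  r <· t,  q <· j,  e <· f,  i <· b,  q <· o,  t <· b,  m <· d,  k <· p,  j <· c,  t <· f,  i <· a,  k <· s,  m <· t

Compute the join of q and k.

k

Common upper bounds of {q, k}: a, b, d, g, i, k, p, s, v.
The least among these is k.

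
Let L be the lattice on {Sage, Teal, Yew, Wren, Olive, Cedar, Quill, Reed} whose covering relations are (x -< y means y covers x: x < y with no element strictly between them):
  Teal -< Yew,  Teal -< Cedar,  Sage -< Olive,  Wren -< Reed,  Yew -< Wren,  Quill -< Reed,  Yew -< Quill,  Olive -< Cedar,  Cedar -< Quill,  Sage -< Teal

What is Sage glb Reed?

Common lower bounds of {Sage, Reed}: Sage.
The greatest among these is Sage.

Sage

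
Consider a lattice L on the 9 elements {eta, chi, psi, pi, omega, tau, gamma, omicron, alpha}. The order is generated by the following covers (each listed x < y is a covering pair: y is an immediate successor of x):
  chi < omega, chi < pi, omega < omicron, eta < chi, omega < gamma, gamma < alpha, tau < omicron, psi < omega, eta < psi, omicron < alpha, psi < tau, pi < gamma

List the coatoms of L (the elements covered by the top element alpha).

The coatoms are exactly the elements covered by alpha: gamma, omicron.

gamma, omicron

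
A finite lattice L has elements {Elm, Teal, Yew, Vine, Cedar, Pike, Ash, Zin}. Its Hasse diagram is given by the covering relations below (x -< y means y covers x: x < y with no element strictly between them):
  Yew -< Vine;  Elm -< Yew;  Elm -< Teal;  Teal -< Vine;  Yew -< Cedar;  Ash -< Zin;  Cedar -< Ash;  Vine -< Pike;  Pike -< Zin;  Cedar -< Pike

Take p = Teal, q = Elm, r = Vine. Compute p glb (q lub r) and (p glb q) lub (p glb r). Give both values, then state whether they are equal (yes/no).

Teal; Teal; yes

q lub r = Vine, so p glb (q lub r) = Teal glb Vine = Teal.
p glb q = Elm and p glb r = Teal, so (p glb q) lub (p glb r) = Elm lub Teal = Teal.
Equal: yes.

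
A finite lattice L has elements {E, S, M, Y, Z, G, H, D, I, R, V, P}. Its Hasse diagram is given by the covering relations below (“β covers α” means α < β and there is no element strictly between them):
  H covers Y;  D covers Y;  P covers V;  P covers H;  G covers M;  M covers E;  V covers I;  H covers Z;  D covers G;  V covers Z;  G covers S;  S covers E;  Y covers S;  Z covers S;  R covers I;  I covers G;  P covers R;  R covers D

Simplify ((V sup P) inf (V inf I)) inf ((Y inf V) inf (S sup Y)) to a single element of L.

S

V ∨ P = P
V ∧ I = I
P ∧ I = I
Y ∧ V = S
S ∨ Y = Y
S ∧ Y = S
I ∧ S = S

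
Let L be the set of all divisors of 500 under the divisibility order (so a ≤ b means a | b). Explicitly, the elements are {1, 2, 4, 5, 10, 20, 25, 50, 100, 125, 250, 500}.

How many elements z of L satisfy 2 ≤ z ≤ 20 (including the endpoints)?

The interval [2, 20] = {10, 2, 20, 4}, which has 4 elements.

4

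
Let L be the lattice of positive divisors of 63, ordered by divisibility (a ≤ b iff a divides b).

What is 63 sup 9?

63

Common upper bounds of {63, 9}: 63.
The least among these is 63.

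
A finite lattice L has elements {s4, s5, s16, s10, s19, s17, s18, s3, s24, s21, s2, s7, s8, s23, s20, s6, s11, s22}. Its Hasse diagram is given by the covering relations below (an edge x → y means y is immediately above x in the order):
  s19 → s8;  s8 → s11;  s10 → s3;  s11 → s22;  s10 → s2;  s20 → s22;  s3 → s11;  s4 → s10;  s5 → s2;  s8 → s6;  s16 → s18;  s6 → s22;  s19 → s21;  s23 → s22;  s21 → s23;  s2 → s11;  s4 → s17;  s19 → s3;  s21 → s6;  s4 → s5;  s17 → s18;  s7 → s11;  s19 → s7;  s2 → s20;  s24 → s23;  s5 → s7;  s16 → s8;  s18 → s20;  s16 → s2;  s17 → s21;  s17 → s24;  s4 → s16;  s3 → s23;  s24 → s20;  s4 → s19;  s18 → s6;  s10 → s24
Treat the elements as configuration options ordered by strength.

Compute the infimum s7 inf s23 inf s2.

Common lower bounds of {s7, s23, s2}: s4.
The greatest among these is s4.

s4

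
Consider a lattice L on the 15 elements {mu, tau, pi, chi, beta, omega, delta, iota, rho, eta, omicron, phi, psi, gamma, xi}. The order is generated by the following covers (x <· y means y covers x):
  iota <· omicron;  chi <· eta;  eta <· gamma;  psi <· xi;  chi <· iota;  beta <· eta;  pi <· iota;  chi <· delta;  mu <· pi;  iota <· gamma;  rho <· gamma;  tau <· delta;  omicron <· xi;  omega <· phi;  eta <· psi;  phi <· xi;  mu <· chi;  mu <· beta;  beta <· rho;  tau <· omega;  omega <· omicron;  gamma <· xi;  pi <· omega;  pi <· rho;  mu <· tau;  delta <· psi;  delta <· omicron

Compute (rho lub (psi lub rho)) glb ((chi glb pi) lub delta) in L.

psi ∨ rho = xi
rho ∨ xi = xi
chi ∧ pi = mu
mu ∨ delta = delta
xi ∧ delta = delta

delta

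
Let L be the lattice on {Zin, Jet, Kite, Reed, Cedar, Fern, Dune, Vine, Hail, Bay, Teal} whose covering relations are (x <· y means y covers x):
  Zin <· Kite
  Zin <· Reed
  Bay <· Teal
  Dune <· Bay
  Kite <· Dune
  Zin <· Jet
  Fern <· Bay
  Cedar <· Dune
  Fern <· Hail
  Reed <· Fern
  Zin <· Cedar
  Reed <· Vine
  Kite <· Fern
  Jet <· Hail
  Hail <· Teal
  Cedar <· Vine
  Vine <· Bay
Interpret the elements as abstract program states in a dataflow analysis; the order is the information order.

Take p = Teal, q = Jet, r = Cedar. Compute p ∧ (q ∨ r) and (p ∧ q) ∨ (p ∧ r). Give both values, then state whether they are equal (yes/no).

q ∨ r = Teal, so p ∧ (q ∨ r) = Teal ∧ Teal = Teal.
p ∧ q = Jet and p ∧ r = Cedar, so (p ∧ q) ∨ (p ∧ r) = Jet ∨ Cedar = Teal.
Equal: yes.

Teal; Teal; yes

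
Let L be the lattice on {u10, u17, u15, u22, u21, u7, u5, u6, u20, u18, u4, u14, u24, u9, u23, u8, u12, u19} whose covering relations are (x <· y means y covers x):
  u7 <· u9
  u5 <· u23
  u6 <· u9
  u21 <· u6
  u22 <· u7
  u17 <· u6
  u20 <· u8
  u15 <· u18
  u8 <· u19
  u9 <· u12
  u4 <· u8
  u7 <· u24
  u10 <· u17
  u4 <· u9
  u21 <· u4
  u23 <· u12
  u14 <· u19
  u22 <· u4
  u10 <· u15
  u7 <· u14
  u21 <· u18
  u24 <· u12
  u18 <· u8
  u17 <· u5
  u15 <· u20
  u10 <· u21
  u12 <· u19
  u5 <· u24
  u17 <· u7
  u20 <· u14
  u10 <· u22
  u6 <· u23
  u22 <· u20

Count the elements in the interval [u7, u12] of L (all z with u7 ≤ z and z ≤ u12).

The interval [u7, u12] = {u12, u24, u7, u9}, which has 4 elements.

4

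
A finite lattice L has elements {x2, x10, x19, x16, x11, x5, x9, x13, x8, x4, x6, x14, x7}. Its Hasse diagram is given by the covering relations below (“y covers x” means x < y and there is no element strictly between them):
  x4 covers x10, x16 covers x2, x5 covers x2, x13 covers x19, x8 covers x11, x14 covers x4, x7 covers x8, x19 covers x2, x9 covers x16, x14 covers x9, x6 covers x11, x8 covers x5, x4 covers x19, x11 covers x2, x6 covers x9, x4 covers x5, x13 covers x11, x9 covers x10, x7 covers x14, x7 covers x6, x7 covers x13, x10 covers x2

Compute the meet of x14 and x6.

Common lower bounds of {x14, x6}: x10, x16, x2, x9.
The greatest among these is x9.

x9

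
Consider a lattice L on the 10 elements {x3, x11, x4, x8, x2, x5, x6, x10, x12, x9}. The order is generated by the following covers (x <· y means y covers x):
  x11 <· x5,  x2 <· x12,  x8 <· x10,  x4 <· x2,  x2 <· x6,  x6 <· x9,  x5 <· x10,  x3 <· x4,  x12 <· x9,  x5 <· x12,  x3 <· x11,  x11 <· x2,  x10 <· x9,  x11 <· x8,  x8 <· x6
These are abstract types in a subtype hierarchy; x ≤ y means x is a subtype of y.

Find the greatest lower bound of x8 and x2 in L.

Common lower bounds of {x8, x2}: x11, x3.
The greatest among these is x11.

x11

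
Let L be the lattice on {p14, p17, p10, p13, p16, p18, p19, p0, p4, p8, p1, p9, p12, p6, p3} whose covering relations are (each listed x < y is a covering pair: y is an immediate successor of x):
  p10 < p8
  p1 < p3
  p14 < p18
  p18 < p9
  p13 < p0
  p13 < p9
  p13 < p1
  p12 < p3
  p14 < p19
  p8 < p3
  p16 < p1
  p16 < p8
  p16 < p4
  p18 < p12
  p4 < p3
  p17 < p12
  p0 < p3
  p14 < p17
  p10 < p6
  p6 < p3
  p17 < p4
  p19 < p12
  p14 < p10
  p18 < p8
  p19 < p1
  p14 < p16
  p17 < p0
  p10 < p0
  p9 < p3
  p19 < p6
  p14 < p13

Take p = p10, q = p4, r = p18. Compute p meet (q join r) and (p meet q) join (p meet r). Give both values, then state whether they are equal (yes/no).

p10; p14; no

q join r = p3, so p meet (q join r) = p10 meet p3 = p10.
p meet q = p14 and p meet r = p14, so (p meet q) join (p meet r) = p14 join p14 = p14.
Equal: no.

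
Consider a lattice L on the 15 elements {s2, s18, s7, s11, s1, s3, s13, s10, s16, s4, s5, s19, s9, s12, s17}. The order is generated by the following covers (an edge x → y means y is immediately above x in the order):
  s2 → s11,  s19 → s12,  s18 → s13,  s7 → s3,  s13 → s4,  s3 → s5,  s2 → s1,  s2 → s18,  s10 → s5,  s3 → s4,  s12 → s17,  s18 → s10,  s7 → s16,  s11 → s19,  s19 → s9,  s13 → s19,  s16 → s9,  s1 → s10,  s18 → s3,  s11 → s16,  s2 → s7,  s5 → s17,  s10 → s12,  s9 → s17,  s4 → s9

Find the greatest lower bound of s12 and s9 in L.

Common lower bounds of {s12, s9}: s11, s13, s18, s19, s2.
The greatest among these is s19.

s19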